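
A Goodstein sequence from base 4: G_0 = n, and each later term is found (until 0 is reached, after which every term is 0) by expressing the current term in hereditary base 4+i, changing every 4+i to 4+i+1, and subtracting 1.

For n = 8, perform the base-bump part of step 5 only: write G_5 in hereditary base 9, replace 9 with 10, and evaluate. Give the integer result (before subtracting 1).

10

base 4: 8 = 2·4; at 5: 2·5 = 10; next = 9
base 5: 9 = 5 + 4; at 6: 6 + 4 = 10; next = 9
base 6: 9 = 6 + 3; at 7: 7 + 3 = 10; next = 9
base 7: 9 = 7 + 2; at 8: 8 + 2 = 10; next = 9
base 8: 9 = 8 + 1; at 9: 9 + 1 = 10; next = 9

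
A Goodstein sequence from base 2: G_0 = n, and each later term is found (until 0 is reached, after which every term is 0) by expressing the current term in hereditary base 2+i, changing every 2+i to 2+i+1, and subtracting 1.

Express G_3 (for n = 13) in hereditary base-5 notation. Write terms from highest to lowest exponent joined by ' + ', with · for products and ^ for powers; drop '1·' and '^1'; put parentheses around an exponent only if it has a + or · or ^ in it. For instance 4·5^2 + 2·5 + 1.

5^(5 + 1) + 3·5^3 + 3·5^2 + 3·5 + 2

step 0: 13 = 2^(2 + 1) + 2^2 + 1; sub 3 for 2: 3^(3 + 1) + 3^3 + 1; = 109; G_1 = 109−1 = 108
step 1: 108 = 3^(3 + 1) + 3^3; sub 4 for 3: 4^(4 + 1) + 4^4; = 1280; G_2 = 1280−1 = 1279
step 2: 1279 = 4^(4 + 1) + 3·4^3 + 3·4^2 + 3·4 + 3; sub 5 for 4: 5^(5 + 1) + 3·5^3 + 3·5^2 + 3·5 + 3; = 16093; G_3 = 16093−1 = 16092
step 3: 16092 = 5^(5 + 1) + 3·5^3 + 3·5^2 + 3·5 + 2; sub 6 for 5: 6^(6 + 1) + 3·6^3 + 3·6^2 + 3·6 + 2; = 280712; G_4 = 280712−1 = 280711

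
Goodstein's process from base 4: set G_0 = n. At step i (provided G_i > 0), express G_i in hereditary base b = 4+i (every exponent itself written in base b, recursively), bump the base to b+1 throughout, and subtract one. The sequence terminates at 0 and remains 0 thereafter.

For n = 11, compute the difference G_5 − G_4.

0

11 —HB4→ 2·4 + 3 —bump→ 2·5 + 3 = 13 —(−1)→ 12
12 —HB5→ 2·5 + 2 —bump→ 2·6 + 2 = 14 —(−1)→ 13
13 —HB6→ 2·6 + 1 —bump→ 2·7 + 1 = 15 —(−1)→ 14
14 —HB7→ 2·7 —bump→ 2·8 = 16 —(−1)→ 15
15 —HB8→ 8 + 7 —bump→ 9 + 7 = 16 —(−1)→ 15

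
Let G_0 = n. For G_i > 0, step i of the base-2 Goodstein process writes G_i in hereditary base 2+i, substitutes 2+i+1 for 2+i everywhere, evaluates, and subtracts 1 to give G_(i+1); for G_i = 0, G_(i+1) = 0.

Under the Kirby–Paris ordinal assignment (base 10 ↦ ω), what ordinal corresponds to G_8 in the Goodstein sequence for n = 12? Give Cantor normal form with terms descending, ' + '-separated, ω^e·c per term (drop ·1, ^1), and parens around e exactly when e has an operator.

ω^(ω + 1) + ω^2·2 + ω + 1

base 2: 12 = 2^(2 + 1) + 2^2; at 3: 3^(3 + 1) + 3^3 = 108; next = 107
base 3: 107 = 3^(3 + 1) + 2·3^2 + 2·3 + 2; at 4: 4^(4 + 1) + 2·4^2 + 2·4 + 2 = 1066; next = 1065
base 4: 1065 = 4^(4 + 1) + 2·4^2 + 2·4 + 1; at 5: 5^(5 + 1) + 2·5^2 + 2·5 + 1 = 15686; next = 15685
base 5: 15685 = 5^(5 + 1) + 2·5^2 + 2·5; at 6: 6^(6 + 1) + 2·6^2 + 2·6 = 280020; next = 280019
base 6: 280019 = 6^(6 + 1) + 2·6^2 + 6 + 5; at 7: 7^(7 + 1) + 2·7^2 + 7 + 5 = 5764911; next = 5764910
base 7: 5764910 = 7^(7 + 1) + 2·7^2 + 7 + 4; at 8: 8^(8 + 1) + 2·8^2 + 8 + 4 = 134217868; next = 134217867
base 8: 134217867 = 8^(8 + 1) + 2·8^2 + 8 + 3; at 9: 9^(9 + 1) + 2·9^2 + 9 + 3 = 3486784575; next = 3486784574
base 9: 3486784574 = 9^(9 + 1) + 2·9^2 + 9 + 2; at 10: 10^(10 + 1) + 2·10^2 + 10 + 2 = 100000000212; next = 100000000211
base 10: 100000000211 = 10^(10 + 1) + 2·10^2 + 10 + 1; at 11: 11^(11 + 1) + 2·11^2 + 11 + 1 = 3138428376975; next = 3138428376974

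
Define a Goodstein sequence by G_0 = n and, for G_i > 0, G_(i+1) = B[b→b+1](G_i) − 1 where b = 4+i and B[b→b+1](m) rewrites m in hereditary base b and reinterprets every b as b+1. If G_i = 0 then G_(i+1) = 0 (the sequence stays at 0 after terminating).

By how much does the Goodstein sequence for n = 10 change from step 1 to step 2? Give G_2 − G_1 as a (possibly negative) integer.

1

[0] 10 ≡ 2·4 + 2 (base 4). Lift 5: 12. −1: 11.
[1] 11 ≡ 2·5 + 1 (base 5). Lift 6: 13. −1: 12.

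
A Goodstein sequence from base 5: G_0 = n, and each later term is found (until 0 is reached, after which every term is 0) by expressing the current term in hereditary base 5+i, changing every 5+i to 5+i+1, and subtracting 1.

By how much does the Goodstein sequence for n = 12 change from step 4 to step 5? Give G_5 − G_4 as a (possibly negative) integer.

(0) 12|_5 = 2·5 + 2 ↦ 2·6 + 2|_6 = 14 ⇒ 13
(1) 13|_6 = 2·6 + 1 ↦ 2·7 + 1|_7 = 15 ⇒ 14
(2) 14|_7 = 2·7 ↦ 2·8|_8 = 16 ⇒ 15
(3) 15|_8 = 8 + 7 ↦ 9 + 7|_9 = 16 ⇒ 15
(4) 15|_9 = 9 + 6 ↦ 10 + 6|_10 = 16 ⇒ 15

0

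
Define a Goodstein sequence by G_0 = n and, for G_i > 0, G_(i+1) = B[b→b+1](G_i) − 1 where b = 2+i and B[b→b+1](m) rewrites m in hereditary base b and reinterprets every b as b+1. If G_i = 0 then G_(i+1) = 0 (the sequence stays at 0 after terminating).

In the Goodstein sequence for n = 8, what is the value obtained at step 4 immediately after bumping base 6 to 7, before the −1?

step 0: 8 = 2^(2 + 1); sub 3 for 2: 3^(3 + 1); = 81; G_1 = 81−1 = 80
step 1: 80 = 2·3^3 + 2·3^2 + 2·3 + 2; sub 4 for 3: 2·4^4 + 2·4^2 + 2·4 + 2; = 554; G_2 = 554−1 = 553
step 2: 553 = 2·4^4 + 2·4^2 + 2·4 + 1; sub 5 for 4: 2·5^5 + 2·5^2 + 2·5 + 1; = 6311; G_3 = 6311−1 = 6310
step 3: 6310 = 2·5^5 + 2·5^2 + 2·5; sub 6 for 5: 2·6^6 + 2·6^2 + 2·6; = 93396; G_4 = 93396−1 = 93395

1647196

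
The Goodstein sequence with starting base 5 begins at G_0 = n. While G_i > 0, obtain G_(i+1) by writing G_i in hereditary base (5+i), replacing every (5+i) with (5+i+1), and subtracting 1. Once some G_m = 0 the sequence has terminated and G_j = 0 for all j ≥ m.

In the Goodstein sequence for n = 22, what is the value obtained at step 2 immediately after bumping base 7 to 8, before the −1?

base 5: 22 = 4·5 + 2; at 6: 4·6 + 2 = 26; next = 25
base 6: 25 = 4·6 + 1; at 7: 4·7 + 1 = 29; next = 28
base 7: 28 = 4·7; at 8: 4·8 = 32; next = 31

32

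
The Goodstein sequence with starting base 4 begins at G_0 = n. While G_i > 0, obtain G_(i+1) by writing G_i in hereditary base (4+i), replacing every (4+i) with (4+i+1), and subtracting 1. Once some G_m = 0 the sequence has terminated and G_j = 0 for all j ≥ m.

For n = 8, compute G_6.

9

i=0: 8 = 2·4 (b=4); 4→5: 2·5 = 10; 10−1 = 9
i=1: 9 = 5 + 4 (b=5); 5→6: 6 + 4 = 10; 10−1 = 9
i=2: 9 = 6 + 3 (b=6); 6→7: 7 + 3 = 10; 10−1 = 9
i=3: 9 = 7 + 2 (b=7); 7→8: 8 + 2 = 10; 10−1 = 9
i=4: 9 = 8 + 1 (b=8); 8→9: 9 + 1 = 10; 10−1 = 9
i=5: 9 = 9 (b=9); 9→10: 10 = 10; 10−1 = 9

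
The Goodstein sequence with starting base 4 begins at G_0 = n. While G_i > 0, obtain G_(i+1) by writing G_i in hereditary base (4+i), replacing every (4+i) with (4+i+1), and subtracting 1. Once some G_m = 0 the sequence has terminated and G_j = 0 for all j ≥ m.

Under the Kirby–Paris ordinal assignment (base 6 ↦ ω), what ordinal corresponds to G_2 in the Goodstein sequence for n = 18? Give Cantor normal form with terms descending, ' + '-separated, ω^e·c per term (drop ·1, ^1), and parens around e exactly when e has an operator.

step 0: 18 = 4^2 + 2; sub 5 for 4: 5^2 + 2; = 27; G_1 = 27−1 = 26
step 1: 26 = 5^2 + 1; sub 6 for 5: 6^2 + 1; = 37; G_2 = 37−1 = 36
step 2: 36 = 6^2; sub 7 for 6: 7^2; = 49; G_3 = 49−1 = 48

ω^2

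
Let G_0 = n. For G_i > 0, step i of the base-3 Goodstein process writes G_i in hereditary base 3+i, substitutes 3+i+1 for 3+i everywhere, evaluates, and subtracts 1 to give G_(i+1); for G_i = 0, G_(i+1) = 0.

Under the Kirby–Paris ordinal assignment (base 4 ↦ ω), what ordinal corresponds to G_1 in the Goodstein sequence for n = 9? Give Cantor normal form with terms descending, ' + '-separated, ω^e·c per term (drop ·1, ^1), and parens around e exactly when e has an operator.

i=0: 9 = 3^2 (b=3); 3→4: 4^2 = 16; 16−1 = 15
i=1: 15 = 3·4 + 3 (b=4); 4→5: 3·5 + 3 = 18; 18−1 = 17

ω·3 + 3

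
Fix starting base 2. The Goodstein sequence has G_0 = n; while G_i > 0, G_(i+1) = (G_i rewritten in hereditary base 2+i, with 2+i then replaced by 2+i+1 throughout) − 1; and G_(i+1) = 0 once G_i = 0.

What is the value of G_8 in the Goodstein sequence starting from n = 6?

[0] 6 ≡ 2^2 + 2 (base 2). Lift 3: 30. −1: 29.
[1] 29 ≡ 3^3 + 2 (base 3). Lift 4: 258. −1: 257.
[2] 257 ≡ 4^4 + 1 (base 4). Lift 5: 3126. −1: 3125.
[3] 3125 ≡ 5^5 (base 5). Lift 6: 46656. −1: 46655.
[4] 46655 ≡ 5·6^5 + 5·6^4 + 5·6^3 + 5·6^2 + 5·6 + 5 (base 6). Lift 7: 98040. −1: 98039.
[5] 98039 ≡ 5·7^5 + 5·7^4 + 5·7^3 + 5·7^2 + 5·7 + 4 (base 7). Lift 8: 187244. −1: 187243.
[6] 187243 ≡ 5·8^5 + 5·8^4 + 5·8^3 + 5·8^2 + 5·8 + 3 (base 8). Lift 9: 332148. −1: 332147.
[7] 332147 ≡ 5·9^5 + 5·9^4 + 5·9^3 + 5·9^2 + 5·9 + 2 (base 9). Lift 10: 555552. −1: 555551.

555551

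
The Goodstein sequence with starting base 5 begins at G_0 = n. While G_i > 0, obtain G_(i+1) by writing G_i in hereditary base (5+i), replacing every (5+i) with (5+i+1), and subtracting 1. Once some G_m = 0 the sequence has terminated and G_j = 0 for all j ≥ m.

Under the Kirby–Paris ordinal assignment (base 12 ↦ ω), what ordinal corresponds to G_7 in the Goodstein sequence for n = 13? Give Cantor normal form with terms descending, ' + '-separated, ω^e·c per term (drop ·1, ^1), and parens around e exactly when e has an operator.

[0] 13 ≡ 2·5 + 3 (base 5). Lift 6: 15. −1: 14.
[1] 14 ≡ 2·6 + 2 (base 6). Lift 7: 16. −1: 15.
[2] 15 ≡ 2·7 + 1 (base 7). Lift 8: 17. −1: 16.
[3] 16 ≡ 2·8 (base 8). Lift 9: 18. −1: 17.
[4] 17 ≡ 9 + 8 (base 9). Lift 10: 18. −1: 17.
[5] 17 ≡ 10 + 7 (base 10). Lift 11: 18. −1: 17.
[6] 17 ≡ 11 + 6 (base 11). Lift 12: 18. −1: 17.

ω + 5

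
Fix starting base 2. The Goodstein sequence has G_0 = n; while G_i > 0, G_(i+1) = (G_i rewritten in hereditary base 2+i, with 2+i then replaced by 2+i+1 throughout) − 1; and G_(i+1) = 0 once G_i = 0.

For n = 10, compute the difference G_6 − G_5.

79857569

[0] 10 ≡ 2^(2 + 1) + 2 (base 2). Lift 3: 84. −1: 83.
[1] 83 ≡ 3^(3 + 1) + 2 (base 3). Lift 4: 1026. −1: 1025.
[2] 1025 ≡ 4^(4 + 1) + 1 (base 4). Lift 5: 15626. −1: 15625.
[3] 15625 ≡ 5^(5 + 1) (base 5). Lift 6: 279936. −1: 279935.
[4] 279935 ≡ 5·6^6 + 5·6^5 + 5·6^4 + 5·6^3 + 5·6^2 + 5·6 + 5 (base 6). Lift 7: 4215755. −1: 4215754.
[5] 4215754 ≡ 5·7^7 + 5·7^5 + 5·7^4 + 5·7^3 + 5·7^2 + 5·7 + 4 (base 7). Lift 8: 84073324. −1: 84073323.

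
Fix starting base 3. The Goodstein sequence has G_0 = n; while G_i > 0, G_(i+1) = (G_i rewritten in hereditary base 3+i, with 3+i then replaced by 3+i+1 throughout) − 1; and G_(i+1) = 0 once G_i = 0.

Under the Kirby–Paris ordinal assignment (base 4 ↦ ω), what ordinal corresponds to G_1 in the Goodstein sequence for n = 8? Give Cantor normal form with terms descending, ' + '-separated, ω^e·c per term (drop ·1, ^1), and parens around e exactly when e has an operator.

(0) 8|_3 = 2·3 + 2 ↦ 2·4 + 2|_4 = 10 ⇒ 9
(1) 9|_4 = 2·4 + 1 ↦ 2·5 + 1|_5 = 11 ⇒ 10

ω·2 + 1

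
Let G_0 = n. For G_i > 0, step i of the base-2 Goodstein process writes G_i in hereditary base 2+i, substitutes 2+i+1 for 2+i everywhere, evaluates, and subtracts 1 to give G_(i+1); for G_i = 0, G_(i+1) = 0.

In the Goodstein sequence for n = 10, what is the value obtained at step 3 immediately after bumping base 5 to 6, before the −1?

G_0 = 10. HB_2(10) = 2^(2 + 1) + 2. Bump = 84. G_1 = 83.
G_1 = 83. HB_3(83) = 3^(3 + 1) + 2. Bump = 1026. G_2 = 1025.
G_2 = 1025. HB_4(1025) = 4^(4 + 1) + 1. Bump = 15626. G_3 = 15625.
G_3 = 15625. HB_5(15625) = 5^(5 + 1). Bump = 279936. G_4 = 279935.

279936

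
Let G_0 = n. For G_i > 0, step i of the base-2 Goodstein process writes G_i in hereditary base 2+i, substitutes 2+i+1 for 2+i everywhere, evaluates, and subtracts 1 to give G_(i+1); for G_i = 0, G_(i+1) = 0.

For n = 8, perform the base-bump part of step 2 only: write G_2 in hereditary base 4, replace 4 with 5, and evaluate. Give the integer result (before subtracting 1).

6311

step 0: 8 = 2^(2 + 1); sub 3 for 2: 3^(3 + 1); = 81; G_1 = 81−1 = 80
step 1: 80 = 2·3^3 + 2·3^2 + 2·3 + 2; sub 4 for 3: 2·4^4 + 2·4^2 + 2·4 + 2; = 554; G_2 = 554−1 = 553
step 2: 553 = 2·4^4 + 2·4^2 + 2·4 + 1; sub 5 for 4: 2·5^5 + 2·5^2 + 2·5 + 1; = 6311; G_3 = 6311−1 = 6310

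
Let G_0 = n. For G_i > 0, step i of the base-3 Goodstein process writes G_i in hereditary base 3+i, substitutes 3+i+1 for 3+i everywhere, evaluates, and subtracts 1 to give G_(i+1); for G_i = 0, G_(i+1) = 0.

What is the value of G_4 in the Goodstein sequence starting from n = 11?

11 —HB3→ 3^2 + 2 —bump→ 4^2 + 2 = 18 —(−1)→ 17
17 —HB4→ 4^2 + 1 —bump→ 5^2 + 1 = 26 —(−1)→ 25
25 —HB5→ 5^2 —bump→ 6^2 = 36 —(−1)→ 35
35 —HB6→ 5·6 + 5 —bump→ 5·7 + 5 = 40 —(−1)→ 39
39 —HB7→ 5·7 + 4 —bump→ 5·8 + 4 = 44 —(−1)→ 43

39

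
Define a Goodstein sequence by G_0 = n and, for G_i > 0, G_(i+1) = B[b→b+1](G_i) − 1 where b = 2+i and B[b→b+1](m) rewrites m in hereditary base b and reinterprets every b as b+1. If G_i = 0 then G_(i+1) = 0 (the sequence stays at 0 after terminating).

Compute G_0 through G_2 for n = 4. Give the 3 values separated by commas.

4, 26, 41

(0) 4|_2 = 2^2 ↦ 3^3|_3 = 27 ⇒ 26
(1) 26|_3 = 2·3^2 + 2·3 + 2 ↦ 2·4^2 + 2·4 + 2|_4 = 42 ⇒ 41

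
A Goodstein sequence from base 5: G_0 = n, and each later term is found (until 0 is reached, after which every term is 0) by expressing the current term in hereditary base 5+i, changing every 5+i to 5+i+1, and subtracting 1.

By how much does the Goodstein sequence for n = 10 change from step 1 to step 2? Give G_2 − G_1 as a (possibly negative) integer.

10 —HB5→ 2·5 —bump→ 2·6 = 12 —(−1)→ 11
11 —HB6→ 6 + 5 —bump→ 7 + 5 = 12 —(−1)→ 11

0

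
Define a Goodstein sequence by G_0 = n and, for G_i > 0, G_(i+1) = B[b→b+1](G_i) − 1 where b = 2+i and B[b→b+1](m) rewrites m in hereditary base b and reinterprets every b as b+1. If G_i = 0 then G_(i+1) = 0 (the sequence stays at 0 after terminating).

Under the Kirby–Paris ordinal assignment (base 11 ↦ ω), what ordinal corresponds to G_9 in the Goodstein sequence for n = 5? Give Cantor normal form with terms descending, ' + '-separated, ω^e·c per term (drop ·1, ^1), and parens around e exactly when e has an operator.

G_0=5  [base 2] 2^2 + 1  →[2↦3]→  3^3 + 1 = 28  −1 ⇒ G_1=27
G_1=27  [base 3] 3^3  →[3↦4]→  4^4 = 256  −1 ⇒ G_2=255
G_2=255  [base 4] 3·4^3 + 3·4^2 + 3·4 + 3  →[4↦5]→  3·5^3 + 3·5^2 + 3·5 + 3 = 468  −1 ⇒ G_3=467
G_3=467  [base 5] 3·5^3 + 3·5^2 + 3·5 + 2  →[5↦6]→  3·6^3 + 3·6^2 + 3·6 + 2 = 776  −1 ⇒ G_4=775
G_4=775  [base 6] 3·6^3 + 3·6^2 + 3·6 + 1  →[6↦7]→  3·7^3 + 3·7^2 + 3·7 + 1 = 1198  −1 ⇒ G_5=1197
G_5=1197  [base 7] 3·7^3 + 3·7^2 + 3·7  →[7↦8]→  3·8^3 + 3·8^2 + 3·8 = 1752  −1 ⇒ G_6=1751
G_6=1751  [base 8] 3·8^3 + 3·8^2 + 2·8 + 7  →[8↦9]→  3·9^3 + 3·9^2 + 2·9 + 7 = 2455  −1 ⇒ G_7=2454
G_7=2454  [base 9] 3·9^3 + 3·9^2 + 2·9 + 6  →[9↦10]→  3·10^3 + 3·10^2 + 2·10 + 6 = 3326  −1 ⇒ G_8=3325
G_8=3325  [base 10] 3·10^3 + 3·10^2 + 2·10 + 5  →[10↦11]→  3·11^3 + 3·11^2 + 2·11 + 5 = 4383  −1 ⇒ G_9=4382

ω^3·3 + ω^2·3 + ω·2 + 4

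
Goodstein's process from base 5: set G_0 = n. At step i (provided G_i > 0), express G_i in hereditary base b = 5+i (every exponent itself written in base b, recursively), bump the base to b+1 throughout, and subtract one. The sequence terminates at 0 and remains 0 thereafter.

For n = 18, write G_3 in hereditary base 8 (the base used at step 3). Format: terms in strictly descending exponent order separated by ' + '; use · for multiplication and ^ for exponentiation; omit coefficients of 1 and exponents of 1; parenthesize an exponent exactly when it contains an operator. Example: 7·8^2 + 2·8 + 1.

3·8

[0] 18 ≡ 3·5 + 3 (base 5). Lift 6: 21. −1: 20.
[1] 20 ≡ 3·6 + 2 (base 6). Lift 7: 23. −1: 22.
[2] 22 ≡ 3·7 + 1 (base 7). Lift 8: 25. −1: 24.
[3] 24 ≡ 3·8 (base 8). Lift 9: 27. −1: 26.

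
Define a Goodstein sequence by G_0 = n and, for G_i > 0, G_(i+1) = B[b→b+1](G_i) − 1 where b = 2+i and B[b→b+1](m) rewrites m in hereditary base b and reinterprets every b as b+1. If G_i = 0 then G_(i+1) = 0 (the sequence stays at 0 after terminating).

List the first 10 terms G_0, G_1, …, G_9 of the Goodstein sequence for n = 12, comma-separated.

12, 107, 1065, 15685, 280019, 5764910, 134217867, 3486784574, 100000000211, 3138428376974

12 —HB2→ 2^(2 + 1) + 2^2 —bump→ 3^(3 + 1) + 3^3 = 108 —(−1)→ 107
107 —HB3→ 3^(3 + 1) + 2·3^2 + 2·3 + 2 —bump→ 4^(4 + 1) + 2·4^2 + 2·4 + 2 = 1066 —(−1)→ 1065
1065 —HB4→ 4^(4 + 1) + 2·4^2 + 2·4 + 1 —bump→ 5^(5 + 1) + 2·5^2 + 2·5 + 1 = 15686 —(−1)→ 15685
15685 —HB5→ 5^(5 + 1) + 2·5^2 + 2·5 —bump→ 6^(6 + 1) + 2·6^2 + 2·6 = 280020 —(−1)→ 280019
280019 —HB6→ 6^(6 + 1) + 2·6^2 + 6 + 5 —bump→ 7^(7 + 1) + 2·7^2 + 7 + 5 = 5764911 —(−1)→ 5764910
5764910 —HB7→ 7^(7 + 1) + 2·7^2 + 7 + 4 —bump→ 8^(8 + 1) + 2·8^2 + 8 + 4 = 134217868 —(−1)→ 134217867
134217867 —HB8→ 8^(8 + 1) + 2·8^2 + 8 + 3 —bump→ 9^(9 + 1) + 2·9^2 + 9 + 3 = 3486784575 —(−1)→ 3486784574
3486784574 —HB9→ 9^(9 + 1) + 2·9^2 + 9 + 2 —bump→ 10^(10 + 1) + 2·10^2 + 10 + 2 = 100000000212 —(−1)→ 100000000211
100000000211 —HB10→ 10^(10 + 1) + 2·10^2 + 10 + 1 —bump→ 11^(11 + 1) + 2·11^2 + 11 + 1 = 3138428376975 —(−1)→ 3138428376974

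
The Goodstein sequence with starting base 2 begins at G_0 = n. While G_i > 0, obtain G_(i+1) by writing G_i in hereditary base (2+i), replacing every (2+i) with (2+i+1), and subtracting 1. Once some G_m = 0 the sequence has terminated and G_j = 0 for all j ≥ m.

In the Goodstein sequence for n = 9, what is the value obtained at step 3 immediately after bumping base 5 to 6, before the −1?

140744

step 0: 9 = 2^(2 + 1) + 1; sub 3 for 2: 3^(3 + 1) + 1; = 82; G_1 = 82−1 = 81
step 1: 81 = 3^(3 + 1); sub 4 for 3: 4^(4 + 1); = 1024; G_2 = 1024−1 = 1023
step 2: 1023 = 3·4^4 + 3·4^3 + 3·4^2 + 3·4 + 3; sub 5 for 4: 3·5^5 + 3·5^3 + 3·5^2 + 3·5 + 3; = 9843; G_3 = 9843−1 = 9842
step 3: 9842 = 3·5^5 + 3·5^3 + 3·5^2 + 3·5 + 2; sub 6 for 5: 3·6^6 + 3·6^3 + 3·6^2 + 3·6 + 2; = 140744; G_4 = 140744−1 = 140743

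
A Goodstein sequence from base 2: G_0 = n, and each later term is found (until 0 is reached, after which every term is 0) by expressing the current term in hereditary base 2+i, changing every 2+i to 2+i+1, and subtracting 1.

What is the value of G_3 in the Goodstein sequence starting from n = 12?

15685

G_0 = 12. HB_2(12) = 2^(2 + 1) + 2^2. Bump = 108. G_1 = 107.
G_1 = 107. HB_3(107) = 3^(3 + 1) + 2·3^2 + 2·3 + 2. Bump = 1066. G_2 = 1065.
G_2 = 1065. HB_4(1065) = 4^(4 + 1) + 2·4^2 + 2·4 + 1. Bump = 15686. G_3 = 15685.
G_3 = 15685. HB_5(15685) = 5^(5 + 1) + 2·5^2 + 2·5. Bump = 280020. G_4 = 280019.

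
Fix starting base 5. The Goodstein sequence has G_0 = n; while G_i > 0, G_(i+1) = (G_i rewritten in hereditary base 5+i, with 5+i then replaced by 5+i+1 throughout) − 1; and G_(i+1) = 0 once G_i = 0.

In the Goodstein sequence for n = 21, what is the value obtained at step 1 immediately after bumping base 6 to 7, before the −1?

step 0: 21 = 4·5 + 1; sub 6 for 5: 4·6 + 1; = 25; G_1 = 25−1 = 24
step 1: 24 = 4·6; sub 7 for 6: 4·7; = 28; G_2 = 28−1 = 27

28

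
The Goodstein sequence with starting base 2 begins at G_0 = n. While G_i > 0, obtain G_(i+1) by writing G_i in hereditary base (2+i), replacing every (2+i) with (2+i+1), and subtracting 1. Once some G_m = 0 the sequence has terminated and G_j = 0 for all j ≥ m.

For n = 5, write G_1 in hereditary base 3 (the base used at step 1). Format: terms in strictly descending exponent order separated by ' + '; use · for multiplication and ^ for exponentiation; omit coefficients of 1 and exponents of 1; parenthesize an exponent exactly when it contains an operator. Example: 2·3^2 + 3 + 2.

3^3

5 —HB2→ 2^2 + 1 —bump→ 3^3 + 1 = 28 —(−1)→ 27
27 —HB3→ 3^3 —bump→ 4^4 = 256 —(−1)→ 255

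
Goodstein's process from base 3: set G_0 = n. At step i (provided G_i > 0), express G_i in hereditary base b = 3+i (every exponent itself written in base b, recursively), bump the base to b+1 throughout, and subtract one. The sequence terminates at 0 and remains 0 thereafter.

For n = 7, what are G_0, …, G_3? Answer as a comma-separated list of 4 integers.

7, 8, 9, 9

step 0: 7 = 2·3 + 1; sub 4 for 3: 2·4 + 1; = 9; G_1 = 9−1 = 8
step 1: 8 = 2·4; sub 5 for 4: 2·5; = 10; G_2 = 10−1 = 9
step 2: 9 = 5 + 4; sub 6 for 5: 6 + 4; = 10; G_3 = 10−1 = 9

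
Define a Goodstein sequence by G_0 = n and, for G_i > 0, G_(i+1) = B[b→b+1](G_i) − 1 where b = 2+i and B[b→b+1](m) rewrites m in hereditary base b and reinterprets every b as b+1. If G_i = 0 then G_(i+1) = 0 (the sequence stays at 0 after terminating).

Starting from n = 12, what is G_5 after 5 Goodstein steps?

5764910

step 0: 12 = 2^(2 + 1) + 2^2; sub 3 for 2: 3^(3 + 1) + 3^3; = 108; G_1 = 108−1 = 107
step 1: 107 = 3^(3 + 1) + 2·3^2 + 2·3 + 2; sub 4 for 3: 4^(4 + 1) + 2·4^2 + 2·4 + 2; = 1066; G_2 = 1066−1 = 1065
step 2: 1065 = 4^(4 + 1) + 2·4^2 + 2·4 + 1; sub 5 for 4: 5^(5 + 1) + 2·5^2 + 2·5 + 1; = 15686; G_3 = 15686−1 = 15685
step 3: 15685 = 5^(5 + 1) + 2·5^2 + 2·5; sub 6 for 5: 6^(6 + 1) + 2·6^2 + 2·6; = 280020; G_4 = 280020−1 = 280019
step 4: 280019 = 6^(6 + 1) + 2·6^2 + 6 + 5; sub 7 for 6: 7^(7 + 1) + 2·7^2 + 7 + 5; = 5764911; G_5 = 5764911−1 = 5764910
step 5: 5764910 = 7^(7 + 1) + 2·7^2 + 7 + 4; sub 8 for 7: 8^(8 + 1) + 2·8^2 + 8 + 4; = 134217868; G_6 = 134217868−1 = 134217867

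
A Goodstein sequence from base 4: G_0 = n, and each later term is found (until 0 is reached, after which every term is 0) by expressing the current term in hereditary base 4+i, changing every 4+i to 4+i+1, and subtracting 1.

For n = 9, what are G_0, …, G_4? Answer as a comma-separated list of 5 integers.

[0] 9 ≡ 2·4 + 1 (base 4). Lift 5: 11. −1: 10.
[1] 10 ≡ 2·5 (base 5). Lift 6: 12. −1: 11.
[2] 11 ≡ 6 + 5 (base 6). Lift 7: 12. −1: 11.
[3] 11 ≡ 7 + 4 (base 7). Lift 8: 12. −1: 11.

9, 10, 11, 11, 11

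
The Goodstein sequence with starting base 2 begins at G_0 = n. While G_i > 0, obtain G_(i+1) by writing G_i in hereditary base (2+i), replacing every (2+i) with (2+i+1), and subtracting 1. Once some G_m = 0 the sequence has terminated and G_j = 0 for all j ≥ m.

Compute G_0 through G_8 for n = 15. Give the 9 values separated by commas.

15, 111, 1283, 18752, 326593, 6588344, 150994943, 3524450280, 100077777775

G_0=15  [base 2] 2^(2 + 1) + 2^2 + 2 + 1  →[2↦3]→  3^(3 + 1) + 3^3 + 3 + 1 = 112  −1 ⇒ G_1=111
G_1=111  [base 3] 3^(3 + 1) + 3^3 + 3  →[3↦4]→  4^(4 + 1) + 4^4 + 4 = 1284  −1 ⇒ G_2=1283
G_2=1283  [base 4] 4^(4 + 1) + 4^4 + 3  →[4↦5]→  5^(5 + 1) + 5^5 + 3 = 18753  −1 ⇒ G_3=18752
G_3=18752  [base 5] 5^(5 + 1) + 5^5 + 2  →[5↦6]→  6^(6 + 1) + 6^6 + 2 = 326594  −1 ⇒ G_4=326593
G_4=326593  [base 6] 6^(6 + 1) + 6^6 + 1  →[6↦7]→  7^(7 + 1) + 7^7 + 1 = 6588345  −1 ⇒ G_5=6588344
G_5=6588344  [base 7] 7^(7 + 1) + 7^7  →[7↦8]→  8^(8 + 1) + 8^8 = 150994944  −1 ⇒ G_6=150994943
G_6=150994943  [base 8] 8^(8 + 1) + 7·8^7 + 7·8^6 + 7·8^5 + 7·8^4 + 7·8^3 + 7·8^2 + 7·8 + 7  →[8↦9]→  9^(9 + 1) + 7·9^7 + 7·9^6 + 7·9^5 + 7·9^4 + 7·9^3 + 7·9^2 + 7·9 + 7 = 3524450281  −1 ⇒ G_7=3524450280
G_7=3524450280  [base 9] 9^(9 + 1) + 7·9^7 + 7·9^6 + 7·9^5 + 7·9^4 + 7·9^3 + 7·9^2 + 7·9 + 6  →[9↦10]→  10^(10 + 1) + 7·10^7 + 7·10^6 + 7·10^5 + 7·10^4 + 7·10^3 + 7·10^2 + 7·10 + 6 = 100077777776  −1 ⇒ G_8=100077777775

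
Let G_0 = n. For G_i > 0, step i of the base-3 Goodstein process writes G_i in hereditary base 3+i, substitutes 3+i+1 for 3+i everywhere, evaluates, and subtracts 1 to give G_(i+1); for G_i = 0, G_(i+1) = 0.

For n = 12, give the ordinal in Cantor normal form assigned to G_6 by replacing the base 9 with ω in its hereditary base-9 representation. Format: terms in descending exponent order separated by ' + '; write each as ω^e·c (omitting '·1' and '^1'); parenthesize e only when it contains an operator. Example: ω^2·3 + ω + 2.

ω·7 + 6

(0) 12|_3 = 3^2 + 3 ↦ 4^2 + 4|_4 = 20 ⇒ 19
(1) 19|_4 = 4^2 + 3 ↦ 5^2 + 3|_5 = 28 ⇒ 27
(2) 27|_5 = 5^2 + 2 ↦ 6^2 + 2|_6 = 38 ⇒ 37
(3) 37|_6 = 6^2 + 1 ↦ 7^2 + 1|_7 = 50 ⇒ 49
(4) 49|_7 = 7^2 ↦ 8^2|_8 = 64 ⇒ 63
(5) 63|_8 = 7·8 + 7 ↦ 7·9 + 7|_9 = 70 ⇒ 69
(6) 69|_9 = 7·9 + 6 ↦ 7·10 + 6|_10 = 76 ⇒ 75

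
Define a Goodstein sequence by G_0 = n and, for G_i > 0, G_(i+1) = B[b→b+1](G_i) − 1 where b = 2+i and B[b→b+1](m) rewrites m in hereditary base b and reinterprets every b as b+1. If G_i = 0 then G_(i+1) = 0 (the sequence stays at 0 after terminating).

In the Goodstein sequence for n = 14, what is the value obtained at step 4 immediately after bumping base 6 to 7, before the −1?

5862841

G_0 = 14. HB_2(14) = 2^(2 + 1) + 2^2 + 2. Bump = 111. G_1 = 110.
G_1 = 110. HB_3(110) = 3^(3 + 1) + 3^3 + 2. Bump = 1282. G_2 = 1281.
G_2 = 1281. HB_4(1281) = 4^(4 + 1) + 4^4 + 1. Bump = 18751. G_3 = 18750.
G_3 = 18750. HB_5(18750) = 5^(5 + 1) + 5^5. Bump = 326592. G_4 = 326591.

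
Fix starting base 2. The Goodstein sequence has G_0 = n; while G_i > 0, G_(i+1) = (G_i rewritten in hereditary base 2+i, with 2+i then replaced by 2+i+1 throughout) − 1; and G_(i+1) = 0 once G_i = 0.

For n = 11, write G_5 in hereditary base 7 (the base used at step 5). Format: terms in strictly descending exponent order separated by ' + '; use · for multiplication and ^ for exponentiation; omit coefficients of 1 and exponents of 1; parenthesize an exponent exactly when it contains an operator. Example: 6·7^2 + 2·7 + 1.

base 2: 11 = 2^(2 + 1) + 2 + 1; at 3: 3^(3 + 1) + 3 + 1 = 85; next = 84
base 3: 84 = 3^(3 + 1) + 3; at 4: 4^(4 + 1) + 4 = 1028; next = 1027
base 4: 1027 = 4^(4 + 1) + 3; at 5: 5^(5 + 1) + 3 = 15628; next = 15627
base 5: 15627 = 5^(5 + 1) + 2; at 6: 6^(6 + 1) + 2 = 279938; next = 279937
base 6: 279937 = 6^(6 + 1) + 1; at 7: 7^(7 + 1) + 1 = 5764802; next = 5764801
base 7: 5764801 = 7^(7 + 1); at 8: 8^(8 + 1) = 134217728; next = 134217727

7^(7 + 1)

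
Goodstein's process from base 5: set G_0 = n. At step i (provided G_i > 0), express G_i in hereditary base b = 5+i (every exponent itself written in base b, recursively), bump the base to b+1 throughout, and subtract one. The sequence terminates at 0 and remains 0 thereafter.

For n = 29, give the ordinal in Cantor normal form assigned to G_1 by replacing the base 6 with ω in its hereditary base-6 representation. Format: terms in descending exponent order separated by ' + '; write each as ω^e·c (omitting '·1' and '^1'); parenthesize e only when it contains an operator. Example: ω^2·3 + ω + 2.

base 5: 29 = 5^2 + 4; at 6: 6^2 + 4 = 40; next = 39
base 6: 39 = 6^2 + 3; at 7: 7^2 + 3 = 52; next = 51

ω^2 + 3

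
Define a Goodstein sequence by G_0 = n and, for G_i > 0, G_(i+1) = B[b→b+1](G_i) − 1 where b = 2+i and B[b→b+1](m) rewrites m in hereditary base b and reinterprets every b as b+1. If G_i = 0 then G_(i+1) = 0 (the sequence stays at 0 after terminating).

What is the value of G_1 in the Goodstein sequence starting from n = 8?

80

i=0: 8 = 2^(2 + 1) (b=2); 2→3: 3^(3 + 1) = 81; 81−1 = 80
i=1: 80 = 2·3^3 + 2·3^2 + 2·3 + 2 (b=3); 3→4: 2·4^4 + 2·4^2 + 2·4 + 2 = 554; 554−1 = 553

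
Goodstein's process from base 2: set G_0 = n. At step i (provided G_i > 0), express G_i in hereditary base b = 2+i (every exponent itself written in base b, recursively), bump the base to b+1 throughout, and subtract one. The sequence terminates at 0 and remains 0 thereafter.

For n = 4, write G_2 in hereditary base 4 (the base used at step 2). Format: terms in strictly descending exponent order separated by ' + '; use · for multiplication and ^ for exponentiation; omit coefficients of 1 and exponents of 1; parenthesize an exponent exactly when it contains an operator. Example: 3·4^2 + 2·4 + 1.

2·4^2 + 2·4 + 1

G_0 = 4. HB_2(4) = 2^2. Bump = 27. G_1 = 26.
G_1 = 26. HB_3(26) = 2·3^2 + 2·3 + 2. Bump = 42. G_2 = 41.
G_2 = 41. HB_4(41) = 2·4^2 + 2·4 + 1. Bump = 61. G_3 = 60.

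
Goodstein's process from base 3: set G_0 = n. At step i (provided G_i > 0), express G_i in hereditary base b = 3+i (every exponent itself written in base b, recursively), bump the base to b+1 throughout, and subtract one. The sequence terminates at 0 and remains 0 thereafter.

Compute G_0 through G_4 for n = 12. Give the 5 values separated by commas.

12, 19, 27, 37, 49

12 —HB3→ 3^2 + 3 —bump→ 4^2 + 4 = 20 —(−1)→ 19
19 —HB4→ 4^2 + 3 —bump→ 5^2 + 3 = 28 —(−1)→ 27
27 —HB5→ 5^2 + 2 —bump→ 6^2 + 2 = 38 —(−1)→ 37
37 —HB6→ 6^2 + 1 —bump→ 7^2 + 1 = 50 —(−1)→ 49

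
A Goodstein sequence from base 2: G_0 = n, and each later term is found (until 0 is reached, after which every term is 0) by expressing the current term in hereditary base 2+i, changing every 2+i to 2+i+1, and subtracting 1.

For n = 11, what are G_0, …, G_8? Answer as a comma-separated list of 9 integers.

base 2: 11 = 2^(2 + 1) + 2 + 1; at 3: 3^(3 + 1) + 3 + 1 = 85; next = 84
base 3: 84 = 3^(3 + 1) + 3; at 4: 4^(4 + 1) + 4 = 1028; next = 1027
base 4: 1027 = 4^(4 + 1) + 3; at 5: 5^(5 + 1) + 3 = 15628; next = 15627
base 5: 15627 = 5^(5 + 1) + 2; at 6: 6^(6 + 1) + 2 = 279938; next = 279937
base 6: 279937 = 6^(6 + 1) + 1; at 7: 7^(7 + 1) + 1 = 5764802; next = 5764801
base 7: 5764801 = 7^(7 + 1); at 8: 8^(8 + 1) = 134217728; next = 134217727
base 8: 134217727 = 7·8^8 + 7·8^7 + 7·8^6 + 7·8^5 + 7·8^4 + 7·8^3 + 7·8^2 + 7·8 + 7; at 9: 7·9^9 + 7·9^7 + 7·9^6 + 7·9^5 + 7·9^4 + 7·9^3 + 7·9^2 + 7·9 + 7 = 2749609303; next = 2749609302
base 9: 2749609302 = 7·9^9 + 7·9^7 + 7·9^6 + 7·9^5 + 7·9^4 + 7·9^3 + 7·9^2 + 7·9 + 6; at 10: 7·10^10 + 7·10^7 + 7·10^6 + 7·10^5 + 7·10^4 + 7·10^3 + 7·10^2 + 7·10 + 6 = 70077777776; next = 70077777775

11, 84, 1027, 15627, 279937, 5764801, 134217727, 2749609302, 70077777775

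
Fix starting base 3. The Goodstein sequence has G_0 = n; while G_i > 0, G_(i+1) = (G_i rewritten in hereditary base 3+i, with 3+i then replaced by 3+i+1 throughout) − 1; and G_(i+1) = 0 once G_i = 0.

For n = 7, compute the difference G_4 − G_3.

step 0: 7 = 2·3 + 1; sub 4 for 3: 2·4 + 1; = 9; G_1 = 9−1 = 8
step 1: 8 = 2·4; sub 5 for 4: 2·5; = 10; G_2 = 10−1 = 9
step 2: 9 = 5 + 4; sub 6 for 5: 6 + 4; = 10; G_3 = 10−1 = 9
step 3: 9 = 6 + 3; sub 7 for 6: 7 + 3; = 10; G_4 = 10−1 = 9

0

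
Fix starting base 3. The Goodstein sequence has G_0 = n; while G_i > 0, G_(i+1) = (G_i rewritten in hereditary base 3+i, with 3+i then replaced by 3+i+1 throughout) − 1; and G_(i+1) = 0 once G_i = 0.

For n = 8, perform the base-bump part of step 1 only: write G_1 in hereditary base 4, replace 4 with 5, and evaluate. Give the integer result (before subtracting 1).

i=0: 8 = 2·3 + 2 (b=3); 3→4: 2·4 + 2 = 10; 10−1 = 9
i=1: 9 = 2·4 + 1 (b=4); 4→5: 2·5 + 1 = 11; 11−1 = 10

11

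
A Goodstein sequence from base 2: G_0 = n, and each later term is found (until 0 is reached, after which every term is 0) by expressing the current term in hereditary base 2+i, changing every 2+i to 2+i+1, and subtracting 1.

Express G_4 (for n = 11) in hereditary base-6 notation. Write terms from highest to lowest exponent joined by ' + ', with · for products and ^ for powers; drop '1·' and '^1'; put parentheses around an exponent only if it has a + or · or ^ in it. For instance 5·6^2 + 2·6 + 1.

i=0: 11 = 2^(2 + 1) + 2 + 1 (b=2); 2→3: 3^(3 + 1) + 3 + 1 = 85; 85−1 = 84
i=1: 84 = 3^(3 + 1) + 3 (b=3); 3→4: 4^(4 + 1) + 4 = 1028; 1028−1 = 1027
i=2: 1027 = 4^(4 + 1) + 3 (b=4); 4→5: 5^(5 + 1) + 3 = 15628; 15628−1 = 15627
i=3: 15627 = 5^(5 + 1) + 2 (b=5); 5→6: 6^(6 + 1) + 2 = 279938; 279938−1 = 279937
i=4: 279937 = 6^(6 + 1) + 1 (b=6); 6→7: 7^(7 + 1) + 1 = 5764802; 5764802−1 = 5764801

6^(6 + 1) + 1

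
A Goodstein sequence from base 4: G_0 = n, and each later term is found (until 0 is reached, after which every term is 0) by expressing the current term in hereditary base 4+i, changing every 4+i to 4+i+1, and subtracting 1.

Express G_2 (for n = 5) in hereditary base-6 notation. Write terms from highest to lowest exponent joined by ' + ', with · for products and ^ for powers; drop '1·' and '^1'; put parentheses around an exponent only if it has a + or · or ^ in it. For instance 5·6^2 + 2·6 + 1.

5

G_0=5  [base 4] 4 + 1  →[4↦5]→  5 + 1 = 6  −1 ⇒ G_1=5
G_1=5  [base 5] 5  →[5↦6]→  6 = 6  −1 ⇒ G_2=5
G_2=5  [base 6] 5  →[6↦7]→  5 = 5  −1 ⇒ G_3=4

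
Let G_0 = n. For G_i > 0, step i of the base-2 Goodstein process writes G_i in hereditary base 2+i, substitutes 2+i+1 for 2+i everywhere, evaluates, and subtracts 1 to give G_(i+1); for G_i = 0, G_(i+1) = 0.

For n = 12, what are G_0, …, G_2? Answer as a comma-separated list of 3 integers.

G_0 = 12. HB_2(12) = 2^(2 + 1) + 2^2. Bump = 108. G_1 = 107.
G_1 = 107. HB_3(107) = 3^(3 + 1) + 2·3^2 + 2·3 + 2. Bump = 1066. G_2 = 1065.

12, 107, 1065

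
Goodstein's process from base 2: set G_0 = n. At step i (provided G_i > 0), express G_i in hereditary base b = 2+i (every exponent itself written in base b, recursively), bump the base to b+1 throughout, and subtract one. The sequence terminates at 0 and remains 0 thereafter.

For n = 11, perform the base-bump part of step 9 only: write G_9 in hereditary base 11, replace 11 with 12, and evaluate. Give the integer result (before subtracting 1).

i=0: 11 = 2^(2 + 1) + 2 + 1 (b=2); 2→3: 3^(3 + 1) + 3 + 1 = 85; 85−1 = 84
i=1: 84 = 3^(3 + 1) + 3 (b=3); 3→4: 4^(4 + 1) + 4 = 1028; 1028−1 = 1027
i=2: 1027 = 4^(4 + 1) + 3 (b=4); 4→5: 5^(5 + 1) + 3 = 15628; 15628−1 = 15627
i=3: 15627 = 5^(5 + 1) + 2 (b=5); 5→6: 6^(6 + 1) + 2 = 279938; 279938−1 = 279937
i=4: 279937 = 6^(6 + 1) + 1 (b=6); 6→7: 7^(7 + 1) + 1 = 5764802; 5764802−1 = 5764801
i=5: 5764801 = 7^(7 + 1) (b=7); 7→8: 8^(8 + 1) = 134217728; 134217728−1 = 134217727
i=6: 134217727 = 7·8^8 + 7·8^7 + 7·8^6 + 7·8^5 + 7·8^4 + 7·8^3 + 7·8^2 + 7·8 + 7 (b=8); 8→9: 7·9^9 + 7·9^7 + 7·9^6 + 7·9^5 + 7·9^4 + 7·9^3 + 7·9^2 + 7·9 + 7 = 2749609303; 2749609303−1 = 2749609302
i=7: 2749609302 = 7·9^9 + 7·9^7 + 7·9^6 + 7·9^5 + 7·9^4 + 7·9^3 + 7·9^2 + 7·9 + 6 (b=9); 9→10: 7·10^10 + 7·10^7 + 7·10^6 + 7·10^5 + 7·10^4 + 7·10^3 + 7·10^2 + 7·10 + 6 = 70077777776; 70077777776−1 = 70077777775
i=8: 70077777775 = 7·10^10 + 7·10^7 + 7·10^6 + 7·10^5 + 7·10^4 + 7·10^3 + 7·10^2 + 7·10 + 5 (b=10); 10→11: 7·11^11 + 7·11^7 + 7·11^6 + 7·11^5 + 7·11^4 + 7·11^3 + 7·11^2 + 7·11 + 5 = 1997331745491; 1997331745491−1 = 1997331745490

62412976762504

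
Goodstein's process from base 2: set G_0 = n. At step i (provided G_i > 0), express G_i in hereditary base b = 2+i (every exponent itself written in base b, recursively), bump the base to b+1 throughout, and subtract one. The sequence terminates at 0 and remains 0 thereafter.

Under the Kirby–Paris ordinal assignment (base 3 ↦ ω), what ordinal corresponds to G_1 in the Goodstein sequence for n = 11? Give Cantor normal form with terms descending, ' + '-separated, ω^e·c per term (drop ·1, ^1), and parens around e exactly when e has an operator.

ω^(ω + 1) + ω

i=0: 11 = 2^(2 + 1) + 2 + 1 (b=2); 2→3: 3^(3 + 1) + 3 + 1 = 85; 85−1 = 84
i=1: 84 = 3^(3 + 1) + 3 (b=3); 3→4: 4^(4 + 1) + 4 = 1028; 1028−1 = 1027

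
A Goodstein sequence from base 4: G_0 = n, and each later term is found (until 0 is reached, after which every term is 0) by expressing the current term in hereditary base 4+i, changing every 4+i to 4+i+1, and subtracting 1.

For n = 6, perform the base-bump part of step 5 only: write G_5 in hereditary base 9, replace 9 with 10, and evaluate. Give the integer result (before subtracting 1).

4

base 4: 6 = 4 + 2; at 5: 5 + 2 = 7; next = 6
base 5: 6 = 5 + 1; at 6: 6 + 1 = 7; next = 6
base 6: 6 = 6; at 7: 7 = 7; next = 6
base 7: 6 = 6; at 8: 6 = 6; next = 5
base 8: 5 = 5; at 9: 5 = 5; next = 4
base 9: 4 = 4; at 10: 4 = 4; next = 3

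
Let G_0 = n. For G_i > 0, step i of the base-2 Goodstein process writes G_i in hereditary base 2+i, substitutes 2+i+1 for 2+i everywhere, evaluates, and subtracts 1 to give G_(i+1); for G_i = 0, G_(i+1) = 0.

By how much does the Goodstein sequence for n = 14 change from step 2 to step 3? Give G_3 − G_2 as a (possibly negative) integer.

G_0 = 14. HB_2(14) = 2^(2 + 1) + 2^2 + 2. Bump = 111. G_1 = 110.
G_1 = 110. HB_3(110) = 3^(3 + 1) + 3^3 + 2. Bump = 1282. G_2 = 1281.
G_2 = 1281. HB_4(1281) = 4^(4 + 1) + 4^4 + 1. Bump = 18751. G_3 = 18750.

17469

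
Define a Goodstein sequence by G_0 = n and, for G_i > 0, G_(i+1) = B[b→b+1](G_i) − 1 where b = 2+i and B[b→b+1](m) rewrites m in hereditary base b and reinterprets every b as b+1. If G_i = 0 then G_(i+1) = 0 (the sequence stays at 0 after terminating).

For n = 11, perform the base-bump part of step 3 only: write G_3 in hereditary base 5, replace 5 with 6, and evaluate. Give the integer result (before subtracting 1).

11 —HB2→ 2^(2 + 1) + 2 + 1 —bump→ 3^(3 + 1) + 3 + 1 = 85 —(−1)→ 84
84 —HB3→ 3^(3 + 1) + 3 —bump→ 4^(4 + 1) + 4 = 1028 —(−1)→ 1027
1027 —HB4→ 4^(4 + 1) + 3 —bump→ 5^(5 + 1) + 3 = 15628 —(−1)→ 15627
15627 —HB5→ 5^(5 + 1) + 2 —bump→ 6^(6 + 1) + 2 = 279938 —(−1)→ 279937

279938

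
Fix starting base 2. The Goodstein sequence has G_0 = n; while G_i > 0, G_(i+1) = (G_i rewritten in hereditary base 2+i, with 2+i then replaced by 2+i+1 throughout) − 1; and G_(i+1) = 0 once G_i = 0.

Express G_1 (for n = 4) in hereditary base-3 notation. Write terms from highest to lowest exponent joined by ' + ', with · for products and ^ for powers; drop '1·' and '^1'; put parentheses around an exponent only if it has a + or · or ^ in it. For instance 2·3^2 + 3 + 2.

2·3^2 + 2·3 + 2

G_0=4  [base 2] 2^2  →[2↦3]→  3^3 = 27  −1 ⇒ G_1=26
G_1=26  [base 3] 2·3^2 + 2·3 + 2  →[3↦4]→  2·4^2 + 2·4 + 2 = 42  −1 ⇒ G_2=41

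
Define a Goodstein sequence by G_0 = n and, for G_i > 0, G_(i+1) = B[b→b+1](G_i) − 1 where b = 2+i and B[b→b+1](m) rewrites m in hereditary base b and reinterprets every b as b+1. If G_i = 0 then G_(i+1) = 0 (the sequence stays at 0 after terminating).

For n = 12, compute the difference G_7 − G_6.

base 2: 12 = 2^(2 + 1) + 2^2; at 3: 3^(3 + 1) + 3^3 = 108; next = 107
base 3: 107 = 3^(3 + 1) + 2·3^2 + 2·3 + 2; at 4: 4^(4 + 1) + 2·4^2 + 2·4 + 2 = 1066; next = 1065
base 4: 1065 = 4^(4 + 1) + 2·4^2 + 2·4 + 1; at 5: 5^(5 + 1) + 2·5^2 + 2·5 + 1 = 15686; next = 15685
base 5: 15685 = 5^(5 + 1) + 2·5^2 + 2·5; at 6: 6^(6 + 1) + 2·6^2 + 2·6 = 280020; next = 280019
base 6: 280019 = 6^(6 + 1) + 2·6^2 + 6 + 5; at 7: 7^(7 + 1) + 2·7^2 + 7 + 5 = 5764911; next = 5764910
base 7: 5764910 = 7^(7 + 1) + 2·7^2 + 7 + 4; at 8: 8^(8 + 1) + 2·8^2 + 8 + 4 = 134217868; next = 134217867
base 8: 134217867 = 8^(8 + 1) + 2·8^2 + 8 + 3; at 9: 9^(9 + 1) + 2·9^2 + 9 + 3 = 3486784575; next = 3486784574

3352566707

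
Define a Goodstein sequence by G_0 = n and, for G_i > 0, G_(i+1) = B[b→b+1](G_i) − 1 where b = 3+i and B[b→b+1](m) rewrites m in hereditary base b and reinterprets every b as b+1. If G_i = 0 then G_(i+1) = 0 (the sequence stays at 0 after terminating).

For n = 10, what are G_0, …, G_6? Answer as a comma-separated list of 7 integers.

10, 16, 24, 27, 30, 33, 36

G_0=10  [base 3] 3^2 + 1  →[3↦4]→  4^2 + 1 = 17  −1 ⇒ G_1=16
G_1=16  [base 4] 4^2  →[4↦5]→  5^2 = 25  −1 ⇒ G_2=24
G_2=24  [base 5] 4·5 + 4  →[5↦6]→  4·6 + 4 = 28  −1 ⇒ G_3=27
G_3=27  [base 6] 4·6 + 3  →[6↦7]→  4·7 + 3 = 31  −1 ⇒ G_4=30
G_4=30  [base 7] 4·7 + 2  →[7↦8]→  4·8 + 2 = 34  −1 ⇒ G_5=33
G_5=33  [base 8] 4·8 + 1  →[8↦9]→  4·9 + 1 = 37  −1 ⇒ G_6=36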